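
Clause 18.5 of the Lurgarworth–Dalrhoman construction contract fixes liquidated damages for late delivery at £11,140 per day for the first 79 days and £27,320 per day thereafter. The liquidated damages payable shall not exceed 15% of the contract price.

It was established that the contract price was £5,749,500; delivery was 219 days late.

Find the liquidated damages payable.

Liquidated damages: £862,425

First 79 days: 79 × £11,140 = £880,060
Remaining days: (219 − 79) × £27,320 = £3,824,800
Accrued per-day damages: £880,060 + £3,824,800 = £4,704,860
Cap: 15% of £5,749,500 = £862,425
Cap at £862,425: £4,704,860 exceeds the cap → £862,425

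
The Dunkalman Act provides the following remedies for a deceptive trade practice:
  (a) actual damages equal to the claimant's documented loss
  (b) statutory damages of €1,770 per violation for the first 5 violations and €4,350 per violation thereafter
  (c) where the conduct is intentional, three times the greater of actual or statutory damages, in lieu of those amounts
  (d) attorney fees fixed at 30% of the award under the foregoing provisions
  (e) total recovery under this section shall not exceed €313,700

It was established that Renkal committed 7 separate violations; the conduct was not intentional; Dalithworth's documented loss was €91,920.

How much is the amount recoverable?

First 5 violations: 5 × €1,770 = €8,850
Remaining violations: (7 − 5) × €4,350 = €8,700
Statutory damages: €8,850 + €8,700 = €17,550
Conduct not intentional: the in-lieu enhancement does not apply.
Actual plus statutory damages: €91,920 + €17,550 = €109,470
Attorney fees: 30% of €109,470 = €32,841
Total before cap: €109,470 + €32,841 = €142,311
Cap at €313,700: €142,311 is within the cap, no reduction.

Total recovery: €142,311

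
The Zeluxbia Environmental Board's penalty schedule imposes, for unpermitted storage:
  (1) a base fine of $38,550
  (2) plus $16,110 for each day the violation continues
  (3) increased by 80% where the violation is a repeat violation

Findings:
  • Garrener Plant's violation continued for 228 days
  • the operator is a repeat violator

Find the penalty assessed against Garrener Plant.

$6,680,934

Per-day component: 228 × $16,110 = $3,673,080
Base plus per-day: $38,550 + $3,673,080 = $3,711,630
Enhancement: 80% of $3,711,630 = $2,969,304
Enhanced fine: $3,711,630 + $2,969,304 = $6,680,934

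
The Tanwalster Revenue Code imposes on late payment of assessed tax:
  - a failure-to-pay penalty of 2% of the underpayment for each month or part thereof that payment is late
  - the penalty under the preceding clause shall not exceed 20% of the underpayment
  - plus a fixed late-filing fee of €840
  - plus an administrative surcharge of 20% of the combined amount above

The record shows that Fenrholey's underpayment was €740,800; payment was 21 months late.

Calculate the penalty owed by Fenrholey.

Accrued rate: 2% × 21 = 42%, capped at 20% → 20%
Failure-to-pay penalty: 20% of €740,800 = €148,160
Penalty before surcharge: €148,160 + €840 = €149,000
Administrative surcharge: 20% of €149,000 = €29,800
Total penalty: €149,000 + €29,800 = €178,800

Penalty: €178,800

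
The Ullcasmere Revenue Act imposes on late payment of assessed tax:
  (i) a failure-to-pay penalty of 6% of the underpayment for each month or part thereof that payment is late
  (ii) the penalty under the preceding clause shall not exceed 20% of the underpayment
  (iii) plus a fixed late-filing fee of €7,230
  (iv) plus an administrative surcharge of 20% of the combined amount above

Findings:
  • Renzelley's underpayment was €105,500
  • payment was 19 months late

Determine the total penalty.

Accrued rate: 6% × 19 = 114%, capped at 20% → 20%
Failure-to-pay penalty: 20% of €105,500 = €21,100
Penalty before surcharge: €21,100 + €7,230 = €28,330
Administrative surcharge: 20% of €28,330 = €5,666
Total penalty: €28,330 + €5,666 = €33,996

€33,996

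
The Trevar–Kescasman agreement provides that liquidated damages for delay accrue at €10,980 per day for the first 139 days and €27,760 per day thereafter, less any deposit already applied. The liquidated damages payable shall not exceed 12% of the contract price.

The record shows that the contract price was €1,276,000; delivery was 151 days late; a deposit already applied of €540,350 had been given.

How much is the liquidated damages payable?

€153,120

First 139 days: 139 × €10,980 = €1,526,220
Remaining days: (151 − 139) × €27,760 = €333,120
Accrued per-day damages: €1,526,220 + €333,120 = €1,859,340
Less deposit already applied: €1,859,340 − €540,350 = €1,318,990
Cap: 12% of €1,276,000 = €153,120
Cap at €153,120: €1,318,990 exceeds the cap → €153,120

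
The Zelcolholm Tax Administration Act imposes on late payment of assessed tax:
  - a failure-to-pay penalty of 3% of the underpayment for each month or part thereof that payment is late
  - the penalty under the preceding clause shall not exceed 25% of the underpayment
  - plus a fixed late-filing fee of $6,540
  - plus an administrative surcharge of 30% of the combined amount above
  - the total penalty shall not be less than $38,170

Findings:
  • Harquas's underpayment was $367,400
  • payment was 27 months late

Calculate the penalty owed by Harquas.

Accrued rate: 3% × 27 = 81%, capped at 25% → 25%
Failure-to-pay penalty: 25% of $367,400 = $91,850
Penalty before surcharge: $91,850 + $6,540 = $98,390
Administrative surcharge: 30% of $98,390 = $29,517
Total penalty: $98,390 + $29,517 = $127,907
Minimum $38,170: $127,907 meets the minimum, no increase.

$127,907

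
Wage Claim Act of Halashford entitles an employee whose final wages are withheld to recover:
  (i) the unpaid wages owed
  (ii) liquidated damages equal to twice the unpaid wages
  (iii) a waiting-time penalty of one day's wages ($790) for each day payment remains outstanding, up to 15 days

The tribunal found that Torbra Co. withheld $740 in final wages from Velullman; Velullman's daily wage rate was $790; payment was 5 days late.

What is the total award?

$6,170

Doubled: 2 × $740 = $1,480
Penalty days: min(5, 15) = 5
Waiting-time penalty: 5 × $790 = $3,950
Total award: $740 + $1,480 + $3,950 = $6,170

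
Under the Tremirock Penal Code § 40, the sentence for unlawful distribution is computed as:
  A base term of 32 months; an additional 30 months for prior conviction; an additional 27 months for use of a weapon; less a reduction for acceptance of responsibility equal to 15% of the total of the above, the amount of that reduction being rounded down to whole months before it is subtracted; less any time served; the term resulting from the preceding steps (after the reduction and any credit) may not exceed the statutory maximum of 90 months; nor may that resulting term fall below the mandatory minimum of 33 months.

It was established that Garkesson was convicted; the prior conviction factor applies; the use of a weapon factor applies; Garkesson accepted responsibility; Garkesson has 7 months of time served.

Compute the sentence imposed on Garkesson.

69 months

Prior conviction enhancement: +30 months
Use of a weapon enhancement: +27 months
Adjusted term: 32 months + 30 months + 27 months = 89 months
Acceptance of responsibility reduction: 15% of 89 months = 13 months (rounded down)
After reduction: 89 − 13 = 76 months
Less time served: 76 months − 7 months = 69 months
Cap at 90 months: 69 months is within the cap, no reduction.
Minimum 33 months: 69 months meets the minimum, no increase.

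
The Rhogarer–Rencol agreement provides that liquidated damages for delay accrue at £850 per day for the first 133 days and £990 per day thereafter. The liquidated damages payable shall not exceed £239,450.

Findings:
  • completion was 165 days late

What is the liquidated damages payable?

£144,730

First 133 days: 133 × £850 = £113,050
Remaining days: (165 − 133) × £990 = £31,680
Accrued per-day damages: £113,050 + £31,680 = £144,730
Cap at £239,450: £144,730 is within the cap, no reduction.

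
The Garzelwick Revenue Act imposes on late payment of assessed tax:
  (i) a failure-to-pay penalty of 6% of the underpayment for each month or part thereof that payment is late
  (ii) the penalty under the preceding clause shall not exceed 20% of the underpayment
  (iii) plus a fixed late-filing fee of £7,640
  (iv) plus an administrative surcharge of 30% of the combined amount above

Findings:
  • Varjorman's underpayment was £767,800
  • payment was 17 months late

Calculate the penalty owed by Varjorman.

£209,560

Accrued rate: 6% × 17 = 102%, capped at 20% → 20%
Failure-to-pay penalty: 20% of £767,800 = £153,560
Penalty before surcharge: £153,560 + £7,640 = £161,200
Administrative surcharge: 30% of £161,200 = £48,360
Total penalty: £161,200 + £48,360 = £209,560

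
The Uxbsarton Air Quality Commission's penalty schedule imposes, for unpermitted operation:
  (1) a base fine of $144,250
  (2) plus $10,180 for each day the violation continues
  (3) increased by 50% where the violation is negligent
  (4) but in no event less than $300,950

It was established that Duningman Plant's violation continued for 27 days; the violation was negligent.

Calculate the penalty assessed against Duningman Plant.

Per-day component: 27 × $10,180 = $274,860
Base plus per-day: $144,250 + $274,860 = $419,110
Enhancement: 50% of $419,110 = $209,555
Enhanced fine: $419,110 + $209,555 = $628,665
Minimum $300,950: $628,665 meets the minimum, no increase.

$628,665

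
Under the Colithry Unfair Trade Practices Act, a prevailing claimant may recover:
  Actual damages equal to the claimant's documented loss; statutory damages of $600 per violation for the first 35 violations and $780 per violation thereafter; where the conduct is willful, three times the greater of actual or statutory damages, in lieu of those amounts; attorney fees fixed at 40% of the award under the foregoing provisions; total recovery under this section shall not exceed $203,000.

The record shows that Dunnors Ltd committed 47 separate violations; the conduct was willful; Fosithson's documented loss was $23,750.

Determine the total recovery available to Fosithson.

First 35 violations: 35 × $600 = $21,000
Remaining violations: (47 − 35) × $780 = $9,360
Statutory damages: $21,000 + $9,360 = $30,360
Greater of actual damages ($23,750) or statutory damages ($30,360): $30,360
Trebled: 3 × $30,360 = $91,080
Attorney fees: 40% of $91,080 = $36,432
Total before cap: $91,080 + $36,432 = $127,512
Cap at $203,000: $127,512 is within the cap, no reduction.

$127,512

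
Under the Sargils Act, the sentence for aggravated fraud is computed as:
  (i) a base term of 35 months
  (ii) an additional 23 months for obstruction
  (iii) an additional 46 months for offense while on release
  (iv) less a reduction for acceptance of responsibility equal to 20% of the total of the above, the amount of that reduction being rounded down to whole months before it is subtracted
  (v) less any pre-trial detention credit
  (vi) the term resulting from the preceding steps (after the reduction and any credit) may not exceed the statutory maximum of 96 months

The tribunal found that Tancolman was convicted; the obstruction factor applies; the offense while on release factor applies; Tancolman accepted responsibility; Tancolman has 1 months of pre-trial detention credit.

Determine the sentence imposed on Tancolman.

83 months

Obstruction enhancement: +23 months
Offense while on release enhancement: +46 months
Adjusted term: 35 months + 23 months + 46 months = 104 months
Acceptance of responsibility reduction: 20% of 104 months = 20 months (rounded down)
After reduction: 104 − 20 = 84 months
Less pre-trial detention credit: 84 months − 1 months = 83 months
Cap at 96 months: 83 months is within the cap, no reduction.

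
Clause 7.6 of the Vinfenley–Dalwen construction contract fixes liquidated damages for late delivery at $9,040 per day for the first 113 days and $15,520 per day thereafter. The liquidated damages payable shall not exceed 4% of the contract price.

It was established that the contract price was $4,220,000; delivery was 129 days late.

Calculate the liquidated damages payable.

$168,800

First 113 days: 113 × $9,040 = $1,021,520
Remaining days: (129 − 113) × $15,520 = $248,320
Accrued per-day damages: $1,021,520 + $248,320 = $1,269,840
Cap: 4% of $4,220,000 = $168,800
Cap at $168,800: $1,269,840 exceeds the cap → $168,800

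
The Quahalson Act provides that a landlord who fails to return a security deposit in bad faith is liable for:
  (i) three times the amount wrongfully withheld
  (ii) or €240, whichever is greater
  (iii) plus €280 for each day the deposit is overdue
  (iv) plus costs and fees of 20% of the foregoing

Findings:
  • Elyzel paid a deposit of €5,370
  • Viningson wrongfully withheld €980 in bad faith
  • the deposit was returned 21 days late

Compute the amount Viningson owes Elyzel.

Trebled: 3 × €980 = €2,940
Minimum €240: €2,940 meets the minimum, no increase.
Late-return penalty: 21 × €280 = €5,880
Damages plus late penalty: €2,940 + €5,880 = €8,820
Costs and fees: 20% of €8,820 = €1,764
Total recovery: €8,820 + €1,764 = €10,584

€10,584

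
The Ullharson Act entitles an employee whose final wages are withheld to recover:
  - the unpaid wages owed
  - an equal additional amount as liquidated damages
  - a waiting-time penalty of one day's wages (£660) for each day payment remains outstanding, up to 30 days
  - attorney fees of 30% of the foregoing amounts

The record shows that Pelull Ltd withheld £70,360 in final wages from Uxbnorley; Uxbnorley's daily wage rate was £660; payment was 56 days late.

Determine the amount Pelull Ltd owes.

£208,676

Liquidated damages (equal amount): £70,360
Penalty days: min(56, 30) = 30
Waiting-time penalty: 30 × £660 = £19,800
Subtotal: £70,360 + £70,360 + £19,800 = £160,520
Attorney fees: 30% of £160,520 = £48,156
Total award: £160,520 + £48,156 = £208,676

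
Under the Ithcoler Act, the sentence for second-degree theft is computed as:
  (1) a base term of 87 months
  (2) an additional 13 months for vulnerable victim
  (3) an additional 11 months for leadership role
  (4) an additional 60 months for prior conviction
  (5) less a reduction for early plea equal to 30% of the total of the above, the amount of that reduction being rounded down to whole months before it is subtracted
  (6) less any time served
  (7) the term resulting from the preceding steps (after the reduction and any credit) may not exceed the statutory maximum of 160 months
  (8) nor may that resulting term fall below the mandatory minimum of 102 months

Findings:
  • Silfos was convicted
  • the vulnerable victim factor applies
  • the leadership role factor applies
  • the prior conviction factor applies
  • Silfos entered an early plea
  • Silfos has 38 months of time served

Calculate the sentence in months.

Vulnerable victim enhancement: +13 months
Leadership role enhancement: +11 months
Prior conviction enhancement: +60 months
Adjusted term: 87 months + 13 months + 11 months + 60 months = 171 months
Early plea reduction: 30% of 171 months = 51 months (rounded down)
After reduction: 171 − 51 = 120 months
Less time served: 120 months − 38 months = 82 months
Cap at 160 months: 82 months is within the cap, no reduction.
Minimum 102 months: 82 months is below the minimum → 102 months

102 months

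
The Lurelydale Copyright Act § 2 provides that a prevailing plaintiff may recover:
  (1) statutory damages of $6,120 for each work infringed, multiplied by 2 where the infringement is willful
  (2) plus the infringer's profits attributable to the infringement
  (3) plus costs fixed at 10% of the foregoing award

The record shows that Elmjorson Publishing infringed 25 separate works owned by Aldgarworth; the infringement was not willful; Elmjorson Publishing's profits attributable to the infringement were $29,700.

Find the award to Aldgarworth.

Statutory damages: 25 × $6,120 = $153,000
Infringement not willful: no ×2 enhancement.
Combined award: $153,000 + $29,700 = $182,700
Costs: 10% of $182,700 = $18,270
Award plus costs: $182,700 + $18,270 = $200,970

Award: $200,970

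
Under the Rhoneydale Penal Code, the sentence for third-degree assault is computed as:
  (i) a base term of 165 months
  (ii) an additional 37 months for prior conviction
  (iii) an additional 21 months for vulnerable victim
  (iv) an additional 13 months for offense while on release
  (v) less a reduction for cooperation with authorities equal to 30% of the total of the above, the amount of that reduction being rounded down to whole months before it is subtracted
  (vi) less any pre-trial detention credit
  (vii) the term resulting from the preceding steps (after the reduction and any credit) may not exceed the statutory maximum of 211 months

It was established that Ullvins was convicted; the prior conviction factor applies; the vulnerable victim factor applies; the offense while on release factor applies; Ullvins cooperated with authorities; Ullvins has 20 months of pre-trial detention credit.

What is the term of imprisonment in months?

146 months

Prior conviction enhancement: +37 months
Vulnerable victim enhancement: +21 months
Offense while on release enhancement: +13 months
Adjusted term: 165 months + 37 months + 21 months + 13 months = 236 months
Cooperation with authorities reduction: 30% of 236 months = 70 months (rounded down)
After reduction: 236 − 70 = 166 months
Less pre-trial detention credit: 166 months − 20 months = 146 months
Cap at 211 months: 146 months is within the cap, no reduction.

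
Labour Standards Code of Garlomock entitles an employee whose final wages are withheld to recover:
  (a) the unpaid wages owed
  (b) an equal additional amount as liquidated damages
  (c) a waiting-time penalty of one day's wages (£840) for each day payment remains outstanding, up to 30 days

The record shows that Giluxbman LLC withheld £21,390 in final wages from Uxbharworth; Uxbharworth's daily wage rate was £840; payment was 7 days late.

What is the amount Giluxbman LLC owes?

Total award: £48,660

Liquidated damages (equal amount): £21,390
Penalty days: min(7, 30) = 7
Waiting-time penalty: 7 × £840 = £5,880
Total award: £21,390 + £21,390 + £5,880 = £48,660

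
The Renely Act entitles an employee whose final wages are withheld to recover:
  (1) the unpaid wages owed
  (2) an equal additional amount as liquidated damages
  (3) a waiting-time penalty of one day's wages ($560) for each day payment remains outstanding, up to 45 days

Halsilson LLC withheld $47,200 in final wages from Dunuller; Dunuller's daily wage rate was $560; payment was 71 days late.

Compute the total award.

Liquidated damages (equal amount): $47,200
Penalty days: min(71, 45) = 45
Waiting-time penalty: 45 × $560 = $25,200
Total award: $47,200 + $47,200 + $25,200 = $119,600

$119,600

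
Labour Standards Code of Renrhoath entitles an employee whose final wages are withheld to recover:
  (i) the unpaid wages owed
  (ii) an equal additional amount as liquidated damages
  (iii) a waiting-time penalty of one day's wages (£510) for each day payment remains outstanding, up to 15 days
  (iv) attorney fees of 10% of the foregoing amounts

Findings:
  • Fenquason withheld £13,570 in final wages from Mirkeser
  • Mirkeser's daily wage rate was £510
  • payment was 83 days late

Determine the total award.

Liquidated damages (equal amount): £13,570
Penalty days: min(83, 15) = 15
Waiting-time penalty: 15 × £510 = £7,650
Subtotal: £13,570 + £13,570 + £7,650 = £34,790
Attorney fees: 10% of £34,790 = £3,479
Total award: £34,790 + £3,479 = £38,269

£38,269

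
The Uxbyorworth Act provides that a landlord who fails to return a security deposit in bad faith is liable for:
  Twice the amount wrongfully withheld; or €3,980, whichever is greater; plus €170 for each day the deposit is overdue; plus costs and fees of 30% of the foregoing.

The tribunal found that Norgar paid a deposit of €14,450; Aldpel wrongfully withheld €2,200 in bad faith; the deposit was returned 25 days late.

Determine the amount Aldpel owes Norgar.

€11,245

Doubled: 2 × €2,200 = €4,400
Minimum €3,980: €4,400 meets the minimum, no increase.
Late-return penalty: 25 × €170 = €4,250
Damages plus late penalty: €4,400 + €4,250 = €8,650
Costs and fees: 30% of €8,650 = €2,595
Total recovery: €8,650 + €2,595 = €11,245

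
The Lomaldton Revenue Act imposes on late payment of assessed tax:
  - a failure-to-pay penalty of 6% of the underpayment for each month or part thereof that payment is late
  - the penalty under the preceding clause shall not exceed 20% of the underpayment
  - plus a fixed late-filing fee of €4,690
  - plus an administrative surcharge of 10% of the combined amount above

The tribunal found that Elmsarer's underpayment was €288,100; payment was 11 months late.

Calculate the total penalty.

Accrued rate: 6% × 11 = 66%, capped at 20% → 20%
Failure-to-pay penalty: 20% of €288,100 = €57,620
Penalty before surcharge: €57,620 + €4,690 = €62,310
Administrative surcharge: 10% of €62,310 = €6,231
Total penalty: €62,310 + €6,231 = €68,541

€68,541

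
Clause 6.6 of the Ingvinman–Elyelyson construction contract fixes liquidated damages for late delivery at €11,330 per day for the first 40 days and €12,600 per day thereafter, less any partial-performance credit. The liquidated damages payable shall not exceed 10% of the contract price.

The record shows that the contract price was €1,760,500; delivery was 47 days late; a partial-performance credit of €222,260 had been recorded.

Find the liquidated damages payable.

First 40 days: 40 × €11,330 = €453,200
Remaining days: (47 − 40) × €12,600 = €88,200
Accrued per-day damages: €453,200 + €88,200 = €541,400
Less partial-performance credit: €541,400 − €222,260 = €319,140
Cap: 10% of €1,760,500 = €176,050
Cap at €176,050: €319,140 exceeds the cap → €176,050

€176,050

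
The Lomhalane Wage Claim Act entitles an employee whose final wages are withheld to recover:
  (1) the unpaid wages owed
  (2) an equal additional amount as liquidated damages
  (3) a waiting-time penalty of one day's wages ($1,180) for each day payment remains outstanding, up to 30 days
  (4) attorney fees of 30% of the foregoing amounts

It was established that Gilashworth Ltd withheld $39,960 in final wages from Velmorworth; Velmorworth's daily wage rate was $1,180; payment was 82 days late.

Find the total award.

$149,916

Liquidated damages (equal amount): $39,960
Penalty days: min(82, 30) = 30
Waiting-time penalty: 30 × $1,180 = $35,400
Subtotal: $39,960 + $39,960 + $35,400 = $115,320
Attorney fees: 30% of $115,320 = $34,596
Total award: $115,320 + $34,596 = $149,916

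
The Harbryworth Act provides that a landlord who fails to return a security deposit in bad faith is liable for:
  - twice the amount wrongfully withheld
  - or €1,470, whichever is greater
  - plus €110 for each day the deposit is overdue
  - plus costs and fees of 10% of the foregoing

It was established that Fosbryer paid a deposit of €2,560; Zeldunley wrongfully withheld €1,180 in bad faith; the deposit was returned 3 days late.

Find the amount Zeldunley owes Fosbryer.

Recovery: €2,959

Doubled: 2 × €1,180 = €2,360
Minimum €1,470: €2,360 meets the minimum, no increase.
Late-return penalty: 3 × €110 = €330
Damages plus late penalty: €2,360 + €330 = €2,690
Costs and fees: 10% of €2,690 = €269
Total recovery: €2,690 + €269 = €2,959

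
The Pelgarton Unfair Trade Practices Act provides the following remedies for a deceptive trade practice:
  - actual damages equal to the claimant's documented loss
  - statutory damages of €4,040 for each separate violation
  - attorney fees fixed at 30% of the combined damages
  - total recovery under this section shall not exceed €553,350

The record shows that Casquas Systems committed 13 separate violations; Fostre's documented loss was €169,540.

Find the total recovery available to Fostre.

€288,678

Statutory damages: 13 × €4,040 = €52,520
Combined damages: €169,540 + €52,520 = €222,060
Attorney fees: 30% of €222,060 = €66,618
Total before cap: €222,060 + €66,618 = €288,678
Cap at €553,350: €288,678 is within the cap, no reduction.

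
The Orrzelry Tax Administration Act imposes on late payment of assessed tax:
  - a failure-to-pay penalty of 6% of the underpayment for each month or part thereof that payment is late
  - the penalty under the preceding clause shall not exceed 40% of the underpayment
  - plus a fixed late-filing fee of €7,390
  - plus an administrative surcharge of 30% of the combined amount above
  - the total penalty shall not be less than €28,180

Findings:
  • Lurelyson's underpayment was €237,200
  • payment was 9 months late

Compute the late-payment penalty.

€132,951

Accrued rate: 6% × 9 = 54%, capped at 40% → 40%
Failure-to-pay penalty: 40% of €237,200 = €94,880
Penalty before surcharge: €94,880 + €7,390 = €102,270
Administrative surcharge: 30% of €102,270 = €30,681
Total penalty: €102,270 + €30,681 = €132,951
Minimum €28,180: €132,951 meets the minimum, no increase.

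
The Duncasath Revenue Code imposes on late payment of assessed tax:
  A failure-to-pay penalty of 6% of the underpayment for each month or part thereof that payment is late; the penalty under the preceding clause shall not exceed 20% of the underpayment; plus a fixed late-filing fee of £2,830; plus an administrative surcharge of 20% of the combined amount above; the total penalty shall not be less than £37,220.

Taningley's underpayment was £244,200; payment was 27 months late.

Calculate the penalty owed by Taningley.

Penalty: £62,004

Accrued rate: 6% × 27 = 162%, capped at 20% → 20%
Failure-to-pay penalty: 20% of £244,200 = £48,840
Penalty before surcharge: £48,840 + £2,830 = £51,670
Administrative surcharge: 20% of £51,670 = £10,334
Total penalty: £51,670 + £10,334 = £62,004
Minimum £37,220: £62,004 meets the minimum, no increase.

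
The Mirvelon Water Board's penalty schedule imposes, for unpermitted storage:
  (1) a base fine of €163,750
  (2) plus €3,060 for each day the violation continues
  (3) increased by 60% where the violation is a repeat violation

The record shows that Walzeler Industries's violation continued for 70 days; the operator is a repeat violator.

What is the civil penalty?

Civil penalty: €604,720

Per-day component: 70 × €3,060 = €214,200
Base plus per-day: €163,750 + €214,200 = €377,950
Enhancement: 60% of €377,950 = €226,770
Enhanced fine: €377,950 + €226,770 = €604,720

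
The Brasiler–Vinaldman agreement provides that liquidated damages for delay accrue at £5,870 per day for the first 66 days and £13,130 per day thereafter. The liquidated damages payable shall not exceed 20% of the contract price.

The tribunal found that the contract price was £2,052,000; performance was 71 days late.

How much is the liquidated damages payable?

First 66 days: 66 × £5,870 = £387,420
Remaining days: (71 − 66) × £13,130 = £65,650
Accrued per-day damages: £387,420 + £65,650 = £453,070
Cap: 20% of £2,052,000 = £410,400
Cap at £410,400: £453,070 exceeds the cap → £410,400

£410,400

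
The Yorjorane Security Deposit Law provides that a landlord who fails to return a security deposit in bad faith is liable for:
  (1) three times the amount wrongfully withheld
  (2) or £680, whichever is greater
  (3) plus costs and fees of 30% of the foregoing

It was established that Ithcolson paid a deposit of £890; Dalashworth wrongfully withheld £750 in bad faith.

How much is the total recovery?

£2,925

Trebled: 3 × £750 = £2,250
Minimum £680: £2,250 meets the minimum, no increase.
Costs and fees: 30% of £2,250 = £675
Total recovery: £2,250 + £675 = £2,925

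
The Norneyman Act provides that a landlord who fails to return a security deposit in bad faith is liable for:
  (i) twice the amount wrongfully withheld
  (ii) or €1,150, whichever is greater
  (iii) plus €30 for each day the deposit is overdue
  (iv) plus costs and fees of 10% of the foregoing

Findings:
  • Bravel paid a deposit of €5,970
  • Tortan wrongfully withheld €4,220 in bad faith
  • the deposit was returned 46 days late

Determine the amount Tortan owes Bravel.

€10,802

Doubled: 2 × €4,220 = €8,440
Minimum €1,150: €8,440 meets the minimum, no increase.
Late-return penalty: 46 × €30 = €1,380
Damages plus late penalty: €8,440 + €1,380 = €9,820
Costs and fees: 10% of €9,820 = €982
Total recovery: €9,820 + €982 = €10,802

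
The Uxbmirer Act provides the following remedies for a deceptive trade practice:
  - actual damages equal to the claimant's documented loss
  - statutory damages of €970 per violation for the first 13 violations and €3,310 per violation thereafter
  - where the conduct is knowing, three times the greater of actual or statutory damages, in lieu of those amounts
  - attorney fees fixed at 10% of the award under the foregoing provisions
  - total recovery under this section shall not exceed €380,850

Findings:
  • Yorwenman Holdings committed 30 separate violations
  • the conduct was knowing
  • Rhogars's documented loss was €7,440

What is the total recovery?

€227,304

First 13 violations: 13 × €970 = €12,610
Remaining violations: (30 − 13) × €3,310 = €56,270
Statutory damages: €12,610 + €56,270 = €68,880
Greater of actual damages (€7,440) or statutory damages (€68,880): €68,880
Trebled: 3 × €68,880 = €206,640
Attorney fees: 10% of €206,640 = €20,664
Total before cap: €206,640 + €20,664 = €227,304
Cap at €380,850: €227,304 is within the cap, no reduction.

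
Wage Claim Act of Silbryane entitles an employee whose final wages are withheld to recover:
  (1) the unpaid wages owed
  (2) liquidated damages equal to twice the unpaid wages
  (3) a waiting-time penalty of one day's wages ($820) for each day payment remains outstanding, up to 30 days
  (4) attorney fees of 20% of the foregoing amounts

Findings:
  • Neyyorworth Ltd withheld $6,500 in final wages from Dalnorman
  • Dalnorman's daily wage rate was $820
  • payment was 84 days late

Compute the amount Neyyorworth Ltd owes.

Doubled: 2 × $6,500 = $13,000
Penalty days: min(84, 30) = 30
Waiting-time penalty: 30 × $820 = $24,600
Subtotal: $6,500 + $13,000 + $24,600 = $44,100
Attorney fees: 20% of $44,100 = $8,820
Total award: $44,100 + $8,820 = $52,920

Total award: $52,920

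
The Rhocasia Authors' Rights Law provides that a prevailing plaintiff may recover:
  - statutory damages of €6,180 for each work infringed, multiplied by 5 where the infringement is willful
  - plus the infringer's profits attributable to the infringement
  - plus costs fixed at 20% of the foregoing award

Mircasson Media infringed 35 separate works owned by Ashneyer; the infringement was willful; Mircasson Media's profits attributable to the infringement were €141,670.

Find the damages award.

Statutory damages: 35 × €6,180 = €216,300
Multiplied by 5: 5 × €216,300 = €1,081,500
Combined award: €1,081,500 + €141,670 = €1,223,170
Costs: 20% of €1,223,170 = €244,634
Award plus costs: €1,223,170 + €244,634 = €1,467,804

€1,467,804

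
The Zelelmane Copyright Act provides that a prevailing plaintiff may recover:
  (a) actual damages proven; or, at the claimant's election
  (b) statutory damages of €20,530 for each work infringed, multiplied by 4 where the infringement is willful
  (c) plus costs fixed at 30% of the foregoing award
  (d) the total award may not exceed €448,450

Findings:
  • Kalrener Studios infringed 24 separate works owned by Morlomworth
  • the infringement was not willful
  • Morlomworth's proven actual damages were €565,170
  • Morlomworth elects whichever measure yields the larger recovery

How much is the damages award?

€448,450

Statutory damages: 24 × €20,530 = €492,720
Infringement not willful: no ×4 enhancement.
Greater of actual damages (€565,170) or statutory damages (€492,720): €565,170
Costs: 30% of €565,170 = €169,551
Award plus costs: €565,170 + €169,551 = €734,721
Cap at €448,450: €734,721 exceeds the cap → €448,450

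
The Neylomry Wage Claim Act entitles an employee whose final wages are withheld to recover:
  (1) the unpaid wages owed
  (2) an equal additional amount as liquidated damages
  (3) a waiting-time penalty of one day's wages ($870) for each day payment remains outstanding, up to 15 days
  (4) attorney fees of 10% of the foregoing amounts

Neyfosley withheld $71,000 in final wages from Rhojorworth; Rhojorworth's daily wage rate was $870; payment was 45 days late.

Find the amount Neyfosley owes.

Liquidated damages (equal amount): $71,000
Penalty days: min(45, 15) = 15
Waiting-time penalty: 15 × $870 = $13,050
Subtotal: $71,000 + $71,000 + $13,050 = $155,050
Attorney fees: 10% of $155,050 = $15,505
Total award: $155,050 + $15,505 = $170,555

$170,555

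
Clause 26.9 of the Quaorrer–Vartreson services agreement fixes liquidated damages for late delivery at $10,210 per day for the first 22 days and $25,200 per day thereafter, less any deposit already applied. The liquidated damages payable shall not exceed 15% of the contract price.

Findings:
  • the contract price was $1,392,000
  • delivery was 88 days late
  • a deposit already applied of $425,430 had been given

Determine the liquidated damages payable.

First 22 days: 22 × $10,210 = $224,620
Remaining days: (88 − 22) × $25,200 = $1,663,200
Accrued per-day damages: $224,620 + $1,663,200 = $1,887,820
Less deposit already applied: $1,887,820 − $425,430 = $1,462,390
Cap: 15% of $1,392,000 = $208,800
Cap at $208,800: $1,462,390 exceeds the cap → $208,800

$208,800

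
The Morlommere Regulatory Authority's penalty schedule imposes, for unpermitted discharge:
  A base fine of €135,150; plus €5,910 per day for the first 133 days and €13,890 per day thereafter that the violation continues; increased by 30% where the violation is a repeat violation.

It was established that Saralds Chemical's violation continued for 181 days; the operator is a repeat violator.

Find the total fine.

First 133 days: 133 × €5,910 = €786,030
Remaining days: (181 − 133) × €13,890 = €666,720
Per-day component: €786,030 + €666,720 = €1,452,750
Base plus per-day: €135,150 + €1,452,750 = €1,587,900
Enhancement: 30% of €1,587,900 = €476,370
Enhanced fine: €1,587,900 + €476,370 = €2,064,270

€2,064,270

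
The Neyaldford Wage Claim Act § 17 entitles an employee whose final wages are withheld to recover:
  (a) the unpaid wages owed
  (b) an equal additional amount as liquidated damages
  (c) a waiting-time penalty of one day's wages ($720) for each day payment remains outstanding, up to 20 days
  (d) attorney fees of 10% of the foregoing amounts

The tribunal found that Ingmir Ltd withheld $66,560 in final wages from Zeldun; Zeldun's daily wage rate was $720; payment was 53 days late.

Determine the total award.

Liquidated damages (equal amount): $66,560
Penalty days: min(53, 20) = 20
Waiting-time penalty: 20 × $720 = $14,400
Subtotal: $66,560 + $66,560 + $14,400 = $147,520
Attorney fees: 10% of $147,520 = $14,752
Total award: $147,520 + $14,752 = $162,272

$162,272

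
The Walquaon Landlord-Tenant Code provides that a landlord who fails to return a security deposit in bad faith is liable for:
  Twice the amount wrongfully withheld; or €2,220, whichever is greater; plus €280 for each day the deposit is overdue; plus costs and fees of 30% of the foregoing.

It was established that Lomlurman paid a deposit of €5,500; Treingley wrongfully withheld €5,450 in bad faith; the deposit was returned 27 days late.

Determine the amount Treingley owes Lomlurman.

€23,998

Doubled: 2 × €5,450 = €10,900
Minimum €2,220: €10,900 meets the minimum, no increase.
Late-return penalty: 27 × €280 = €7,560
Damages plus late penalty: €10,900 + €7,560 = €18,460
Costs and fees: 30% of €18,460 = €5,538
Total recovery: €18,460 + €5,538 = €23,998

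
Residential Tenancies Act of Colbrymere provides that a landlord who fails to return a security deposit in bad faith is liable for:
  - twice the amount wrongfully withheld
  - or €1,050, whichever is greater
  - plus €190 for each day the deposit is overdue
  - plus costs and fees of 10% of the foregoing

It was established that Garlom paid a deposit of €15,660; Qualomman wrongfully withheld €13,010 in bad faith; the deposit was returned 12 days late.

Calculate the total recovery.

€31,130

Doubled: 2 × €13,010 = €26,020
Minimum €1,050: €26,020 meets the minimum, no increase.
Late-return penalty: 12 × €190 = €2,280
Damages plus late penalty: €26,020 + €2,280 = €28,300
Costs and fees: 10% of €28,300 = €2,830
Total recovery: €28,300 + €2,830 = €31,130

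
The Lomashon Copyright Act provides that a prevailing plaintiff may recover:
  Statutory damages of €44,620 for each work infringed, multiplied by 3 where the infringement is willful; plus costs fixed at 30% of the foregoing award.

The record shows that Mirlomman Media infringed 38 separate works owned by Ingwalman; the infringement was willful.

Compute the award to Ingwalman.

Statutory damages: 38 × €44,620 = €1,695,560
Trebled: 3 × €1,695,560 = €5,086,680
Costs: 30% of €5,086,680 = €1,526,004
Award plus costs: €5,086,680 + €1,526,004 = €6,612,684

€6,612,684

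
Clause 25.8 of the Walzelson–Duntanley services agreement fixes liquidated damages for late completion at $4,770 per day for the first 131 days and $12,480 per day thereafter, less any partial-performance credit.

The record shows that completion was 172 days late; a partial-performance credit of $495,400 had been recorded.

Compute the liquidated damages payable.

$641,150

First 131 days: 131 × $4,770 = $624,870
Remaining days: (172 − 131) × $12,480 = $511,680
Accrued per-day damages: $624,870 + $511,680 = $1,136,550
Less partial-performance credit: $1,136,550 − $495,400 = $641,150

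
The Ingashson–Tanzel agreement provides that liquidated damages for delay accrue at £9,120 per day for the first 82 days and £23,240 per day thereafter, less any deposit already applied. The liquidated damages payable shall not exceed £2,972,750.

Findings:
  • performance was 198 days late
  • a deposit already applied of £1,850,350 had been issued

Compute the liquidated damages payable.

Liquidated damages: £1,593,330

First 82 days: 82 × £9,120 = £747,840
Remaining days: (198 − 82) × £23,240 = £2,695,840
Accrued per-day damages: £747,840 + £2,695,840 = £3,443,680
Less deposit already applied: £3,443,680 − £1,850,350 = £1,593,330
Cap at £2,972,750: £1,593,330 is within the cap, no reduction.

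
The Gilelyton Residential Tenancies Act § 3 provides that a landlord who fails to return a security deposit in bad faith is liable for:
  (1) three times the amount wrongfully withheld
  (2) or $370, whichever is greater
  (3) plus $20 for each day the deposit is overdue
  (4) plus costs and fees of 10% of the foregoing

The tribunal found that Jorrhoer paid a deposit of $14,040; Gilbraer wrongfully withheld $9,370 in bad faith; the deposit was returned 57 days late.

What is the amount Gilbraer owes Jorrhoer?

Trebled: 3 × $9,370 = $28,110
Minimum $370: $28,110 meets the minimum, no increase.
Late-return penalty: 57 × $20 = $1,140
Damages plus late penalty: $28,110 + $1,140 = $29,250
Costs and fees: 10% of $29,250 = $2,925
Total recovery: $29,250 + $2,925 = $32,175

$32,175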